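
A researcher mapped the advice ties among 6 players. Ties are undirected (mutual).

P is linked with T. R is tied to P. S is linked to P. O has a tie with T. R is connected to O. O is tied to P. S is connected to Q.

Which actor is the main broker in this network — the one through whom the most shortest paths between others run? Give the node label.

Unnormalized betweenness of each node: O:1/2, P:13/2, Q:0, R:0, S:4, T:0.
P has the largest value, 13/2, making it the main broker — the node through which the most shortest paths run.

P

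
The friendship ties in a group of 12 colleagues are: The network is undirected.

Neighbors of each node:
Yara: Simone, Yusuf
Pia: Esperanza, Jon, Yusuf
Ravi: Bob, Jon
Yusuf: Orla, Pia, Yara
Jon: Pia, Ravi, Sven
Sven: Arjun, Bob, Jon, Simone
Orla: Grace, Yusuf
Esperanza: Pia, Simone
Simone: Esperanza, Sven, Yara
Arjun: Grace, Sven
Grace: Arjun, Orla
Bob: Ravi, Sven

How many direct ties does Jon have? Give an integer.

3

Jon is directly tied to Pia, Ravi, and Sven. That is 3 neighbors, so the degree of Jon is 3.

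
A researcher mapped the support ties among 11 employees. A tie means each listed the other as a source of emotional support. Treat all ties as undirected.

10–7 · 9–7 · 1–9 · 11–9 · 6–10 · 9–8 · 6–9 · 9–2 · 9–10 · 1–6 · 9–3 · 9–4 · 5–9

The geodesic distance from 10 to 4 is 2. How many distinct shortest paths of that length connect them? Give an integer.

1

The shortest distance is 2, and the only length-2 path is 10–9–4. So there is exactly 1 shortest path.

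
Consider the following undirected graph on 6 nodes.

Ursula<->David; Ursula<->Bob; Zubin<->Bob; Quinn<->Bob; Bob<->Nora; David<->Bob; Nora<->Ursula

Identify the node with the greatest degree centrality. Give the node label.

Bob

Degrees — Bob:5, David:2, Nora:2, Quinn:1, Ursula:3, Zubin:1.
The maximum is 5, attained only by Bob.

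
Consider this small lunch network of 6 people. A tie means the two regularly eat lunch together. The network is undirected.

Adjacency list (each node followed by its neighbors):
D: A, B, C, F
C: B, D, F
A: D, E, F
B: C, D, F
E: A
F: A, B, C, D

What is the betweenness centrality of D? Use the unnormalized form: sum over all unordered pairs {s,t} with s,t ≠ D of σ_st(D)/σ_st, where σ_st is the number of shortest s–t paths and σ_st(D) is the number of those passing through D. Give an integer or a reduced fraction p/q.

Pairs whose geodesics pass through D — A–B: 1/2; A–C: 1/2; E–B: 1/2; E–C: 1/2.
All other pairs contribute 0.
Summing the contributions gives betweenness(D) = 2.

2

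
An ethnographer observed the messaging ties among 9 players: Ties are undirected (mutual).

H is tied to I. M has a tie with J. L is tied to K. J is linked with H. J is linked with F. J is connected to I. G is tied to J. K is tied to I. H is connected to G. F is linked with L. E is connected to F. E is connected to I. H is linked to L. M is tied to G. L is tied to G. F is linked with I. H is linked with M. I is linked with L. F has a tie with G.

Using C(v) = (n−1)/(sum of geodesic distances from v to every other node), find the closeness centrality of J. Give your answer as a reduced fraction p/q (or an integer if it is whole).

Distances from J: E:2, F:1, G:1, H:1, I:1, K:2, L:2, M:1. Sum = 11.
n = 9, so closeness = 8/11.

8/11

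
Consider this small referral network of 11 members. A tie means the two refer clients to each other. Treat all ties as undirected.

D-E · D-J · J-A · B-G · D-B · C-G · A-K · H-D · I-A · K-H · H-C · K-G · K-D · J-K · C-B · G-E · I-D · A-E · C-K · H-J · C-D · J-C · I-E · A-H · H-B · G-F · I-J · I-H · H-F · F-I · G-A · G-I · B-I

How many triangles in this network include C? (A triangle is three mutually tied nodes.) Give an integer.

C's neighbors: B, D, G, H, J, and K.
Neighbor pairs that are themselves tied: C–B–D; C–B–G; C–B–H; C–D–H; C–D–J; C–D–K; C–G–K; C–H–J; C–H–K; C–J–K. Each forms one triangle with C, for 10 in total.

10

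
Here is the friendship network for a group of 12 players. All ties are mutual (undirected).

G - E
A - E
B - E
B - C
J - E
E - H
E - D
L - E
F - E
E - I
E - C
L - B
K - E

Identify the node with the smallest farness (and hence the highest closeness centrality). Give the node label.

E

Farness (sum of distances to all others) for each node — A:21, B:19, C:20, D:21, E:11, F:21, G:21, H:21, I:21, J:21, K:21, L:20.
The smallest farness is 11, for E, so E has the highest closeness.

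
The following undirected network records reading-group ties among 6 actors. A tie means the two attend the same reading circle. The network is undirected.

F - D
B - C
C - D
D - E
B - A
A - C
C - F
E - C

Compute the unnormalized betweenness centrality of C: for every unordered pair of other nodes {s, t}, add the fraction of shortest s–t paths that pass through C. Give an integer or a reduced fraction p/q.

Pairs whose geodesics pass through C — E–F: 1/2; E–A: 1; E–B: 1; D–A: 1; D–B: 1; F–A: 1; F–B: 1.
All other pairs contribute 0.
Summing the contributions gives betweenness(C) = 13/2.

13/2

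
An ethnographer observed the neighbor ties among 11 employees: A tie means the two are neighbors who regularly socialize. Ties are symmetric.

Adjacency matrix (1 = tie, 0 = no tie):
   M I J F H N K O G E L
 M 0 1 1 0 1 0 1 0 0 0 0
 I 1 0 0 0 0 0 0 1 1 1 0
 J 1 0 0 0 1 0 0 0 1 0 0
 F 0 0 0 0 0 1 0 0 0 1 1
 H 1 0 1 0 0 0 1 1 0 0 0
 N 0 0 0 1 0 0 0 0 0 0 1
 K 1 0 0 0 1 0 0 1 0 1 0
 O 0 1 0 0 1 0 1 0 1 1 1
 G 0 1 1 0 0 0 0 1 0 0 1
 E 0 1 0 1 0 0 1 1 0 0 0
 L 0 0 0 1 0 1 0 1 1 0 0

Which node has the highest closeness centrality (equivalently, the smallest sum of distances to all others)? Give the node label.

O

Farness (sum of distances to all others) for each node — E:17, F:20, G:16, H:18, I:17, J:20, K:17, L:17, M:20, N:24, O:14.
The smallest farness is 14, for O, so O has the highest closeness.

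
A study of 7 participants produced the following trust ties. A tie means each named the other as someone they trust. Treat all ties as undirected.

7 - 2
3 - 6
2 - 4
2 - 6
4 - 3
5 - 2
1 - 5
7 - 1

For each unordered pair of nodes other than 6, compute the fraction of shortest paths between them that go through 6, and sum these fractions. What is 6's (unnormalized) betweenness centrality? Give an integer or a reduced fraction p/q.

Pairs whose geodesics pass through 6 — 2–3: 1/2; 3–1: 2/4; 3–7: 1/2; 3–5: 1/2.
All other pairs contribute 0.
Summing the contributions gives betweenness(6) = 2.

2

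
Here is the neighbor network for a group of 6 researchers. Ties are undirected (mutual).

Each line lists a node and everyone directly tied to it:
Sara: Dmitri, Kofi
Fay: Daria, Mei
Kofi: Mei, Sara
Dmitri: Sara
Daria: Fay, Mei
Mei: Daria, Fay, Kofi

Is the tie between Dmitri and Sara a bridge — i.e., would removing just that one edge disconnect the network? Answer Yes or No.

Yes

Without the Dmitri–Sara edge there is no alternate route between Dmitri and Sara, so the network disconnects. It is a bridge.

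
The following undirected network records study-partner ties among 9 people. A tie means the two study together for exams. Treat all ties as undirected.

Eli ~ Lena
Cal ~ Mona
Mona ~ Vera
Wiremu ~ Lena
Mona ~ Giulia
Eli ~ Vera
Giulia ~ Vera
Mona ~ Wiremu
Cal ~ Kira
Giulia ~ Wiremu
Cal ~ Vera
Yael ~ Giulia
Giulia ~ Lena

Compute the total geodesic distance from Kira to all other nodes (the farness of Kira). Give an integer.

22

Distances from Kira: Cal:1, Eli:3, Giulia:3, Lena:4, Mona:2, Vera:2, Wiremu:3, Yael:4.
Sum = 1 + 3 + 3 + 4 + 2 + 2 + 3 + 4 = 22.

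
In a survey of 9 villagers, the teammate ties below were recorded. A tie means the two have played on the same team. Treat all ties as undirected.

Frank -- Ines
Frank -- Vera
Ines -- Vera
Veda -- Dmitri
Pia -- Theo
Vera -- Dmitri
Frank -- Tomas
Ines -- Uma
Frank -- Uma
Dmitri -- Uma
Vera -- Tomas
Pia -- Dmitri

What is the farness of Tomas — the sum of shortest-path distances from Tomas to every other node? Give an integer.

18

Distances from Tomas: Dmitri:2, Frank:1, Ines:2, Pia:3, Theo:4, Uma:2, Veda:3, Vera:1.
Sum = 2 + 1 + 2 + 3 + 4 + 2 + 3 + 1 = 18.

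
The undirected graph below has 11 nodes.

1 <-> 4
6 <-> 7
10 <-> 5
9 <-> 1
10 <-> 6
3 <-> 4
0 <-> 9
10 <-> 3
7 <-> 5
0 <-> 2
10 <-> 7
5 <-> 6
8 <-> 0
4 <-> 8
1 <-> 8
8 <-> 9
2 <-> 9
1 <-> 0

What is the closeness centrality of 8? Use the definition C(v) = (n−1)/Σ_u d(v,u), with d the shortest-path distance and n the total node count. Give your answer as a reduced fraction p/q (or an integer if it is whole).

10/23

Distances from 8: 0:1, 1:1, 2:2, 3:2, 4:1, 5:4, 6:4, 7:4, 9:1, 10:3. Sum = 23.
n = 11, so closeness = 10/23.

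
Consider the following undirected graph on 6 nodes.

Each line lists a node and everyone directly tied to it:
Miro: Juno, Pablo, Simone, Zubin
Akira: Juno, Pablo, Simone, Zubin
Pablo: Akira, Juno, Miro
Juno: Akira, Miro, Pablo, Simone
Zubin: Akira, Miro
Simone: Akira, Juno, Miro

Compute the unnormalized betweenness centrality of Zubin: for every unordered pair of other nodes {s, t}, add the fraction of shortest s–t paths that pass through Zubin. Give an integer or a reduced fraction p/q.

1/4

Pairs whose geodesics pass through Zubin — Akira–Miro: 1/4.
All other pairs contribute 0.
Summing the contributions gives betweenness(Zubin) = 1/4.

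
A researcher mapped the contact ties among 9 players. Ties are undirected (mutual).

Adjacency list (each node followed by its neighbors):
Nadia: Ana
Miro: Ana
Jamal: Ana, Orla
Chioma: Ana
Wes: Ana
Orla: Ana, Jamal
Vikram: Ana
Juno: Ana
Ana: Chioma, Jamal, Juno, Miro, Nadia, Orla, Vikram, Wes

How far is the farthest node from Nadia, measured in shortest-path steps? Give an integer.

2

Distances from Nadia: Ana:1, Chioma:2, Jamal:2, Juno:2, Miro:2, Orla:2, Vikram:2, Wes:2.
The largest is 2 (to Wes, Vikram, Juno, Jamal, Chioma, Orla, and Miro), so the eccentricity of Nadia is 2.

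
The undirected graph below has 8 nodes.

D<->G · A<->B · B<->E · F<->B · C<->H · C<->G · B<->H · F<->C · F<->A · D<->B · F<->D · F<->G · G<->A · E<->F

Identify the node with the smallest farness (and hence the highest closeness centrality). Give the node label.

Farness (sum of distances to all others) for each node — A:11, B:9, C:11, D:11, E:12, F:8, G:10, H:12.
The smallest farness is 8, for F, so F has the highest closeness.

F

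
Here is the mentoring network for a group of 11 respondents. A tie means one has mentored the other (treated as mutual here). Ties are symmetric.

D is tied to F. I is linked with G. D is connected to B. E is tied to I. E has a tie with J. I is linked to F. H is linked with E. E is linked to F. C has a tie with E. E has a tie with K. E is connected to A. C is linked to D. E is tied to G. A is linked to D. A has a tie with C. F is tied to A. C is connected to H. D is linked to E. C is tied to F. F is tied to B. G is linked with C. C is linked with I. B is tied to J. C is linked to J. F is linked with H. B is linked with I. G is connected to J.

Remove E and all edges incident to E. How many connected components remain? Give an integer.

Without E, the remaining ties split the others into: {A, B, C, D, F, G, H, I, J}; {K}.
That's 2 separate components.

2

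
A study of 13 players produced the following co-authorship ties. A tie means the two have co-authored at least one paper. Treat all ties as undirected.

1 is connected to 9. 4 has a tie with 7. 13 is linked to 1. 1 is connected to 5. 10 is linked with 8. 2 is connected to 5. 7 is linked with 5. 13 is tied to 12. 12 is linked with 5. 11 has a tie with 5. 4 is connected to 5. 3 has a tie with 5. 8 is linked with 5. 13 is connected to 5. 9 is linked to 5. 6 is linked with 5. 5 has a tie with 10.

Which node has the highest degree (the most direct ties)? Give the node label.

5

Degrees — 1:3, 2:1, 3:1, 4:2, 5:12, 6:1, 7:2, 8:2, 9:2, 10:2, 11:1, 12:2, 13:3.
The maximum is 12, attained only by 5.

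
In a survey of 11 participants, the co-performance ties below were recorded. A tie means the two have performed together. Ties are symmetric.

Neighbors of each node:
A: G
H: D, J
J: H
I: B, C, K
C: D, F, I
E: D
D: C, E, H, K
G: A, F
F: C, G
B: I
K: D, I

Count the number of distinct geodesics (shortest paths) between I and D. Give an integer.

The shortest distance is 2. The length-2 paths are: I–K–D; I–C–D.
That gives 2 distinct shortest paths.

2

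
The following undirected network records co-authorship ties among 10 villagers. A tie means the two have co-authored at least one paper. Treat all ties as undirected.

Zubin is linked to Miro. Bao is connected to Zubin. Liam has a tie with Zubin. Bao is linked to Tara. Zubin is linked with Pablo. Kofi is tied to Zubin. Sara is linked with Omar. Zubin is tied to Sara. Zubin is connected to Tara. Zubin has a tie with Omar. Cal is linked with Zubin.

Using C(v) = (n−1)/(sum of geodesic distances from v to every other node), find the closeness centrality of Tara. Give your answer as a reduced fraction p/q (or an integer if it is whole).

Distances from Tara: Bao:1, Cal:2, Kofi:2, Liam:2, Miro:2, Omar:2, Pablo:2, Sara:2, Zubin:1. Sum = 16.
n = 10, so closeness = 9/16.

9/16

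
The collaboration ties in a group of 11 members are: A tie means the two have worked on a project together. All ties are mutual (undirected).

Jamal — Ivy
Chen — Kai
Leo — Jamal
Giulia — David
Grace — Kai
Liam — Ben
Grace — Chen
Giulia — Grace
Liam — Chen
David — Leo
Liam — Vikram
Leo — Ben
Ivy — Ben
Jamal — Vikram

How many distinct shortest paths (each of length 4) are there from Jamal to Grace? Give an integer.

2

The shortest distance is 4. The length-4 paths are: Jamal–Leo–David–Giulia–Grace; Jamal–Vikram–Liam–Chen–Grace.
That gives 2 distinct shortest paths.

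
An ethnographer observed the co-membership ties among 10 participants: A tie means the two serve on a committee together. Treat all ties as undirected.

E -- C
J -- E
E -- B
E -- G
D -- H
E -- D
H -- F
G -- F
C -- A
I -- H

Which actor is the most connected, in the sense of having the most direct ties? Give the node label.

Degrees — A:1, B:1, C:2, D:2, E:5, F:2, G:2, H:3, I:1, J:1.
The maximum is 5, attained only by E.

E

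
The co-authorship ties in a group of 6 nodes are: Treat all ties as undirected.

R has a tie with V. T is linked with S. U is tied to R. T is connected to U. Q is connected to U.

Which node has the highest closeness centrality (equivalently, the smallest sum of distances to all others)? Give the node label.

Farness (sum of distances to all others) for each node — Q:11, R:9, S:13, T:9, U:7, V:13.
The smallest farness is 7, for U, so U has the highest closeness.

U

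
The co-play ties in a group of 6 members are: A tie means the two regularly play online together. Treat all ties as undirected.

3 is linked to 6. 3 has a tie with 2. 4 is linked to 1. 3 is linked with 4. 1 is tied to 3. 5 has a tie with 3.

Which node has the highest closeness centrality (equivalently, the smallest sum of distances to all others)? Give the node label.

Farness (sum of distances to all others) for each node — 1:8, 2:9, 3:5, 4:8, 5:9, 6:9.
The smallest farness is 5, for 3, so 3 has the highest closeness.

3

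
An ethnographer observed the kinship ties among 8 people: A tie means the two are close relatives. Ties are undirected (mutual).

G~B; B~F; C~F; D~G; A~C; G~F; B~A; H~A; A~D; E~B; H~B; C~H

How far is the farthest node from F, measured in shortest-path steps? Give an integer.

2

Distances from F: A:2, B:1, C:1, D:2, E:2, G:1, H:2.
The largest is 2 (to D, E, A, and H), so the eccentricity of F is 2.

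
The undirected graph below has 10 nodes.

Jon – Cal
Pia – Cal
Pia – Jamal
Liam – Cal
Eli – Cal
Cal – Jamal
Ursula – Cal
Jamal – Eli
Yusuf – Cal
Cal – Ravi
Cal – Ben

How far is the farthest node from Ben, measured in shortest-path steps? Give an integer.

Distances from Ben: Cal:1, Eli:2, Jamal:2, Jon:2, Liam:2, Pia:2, Ravi:2, Ursula:2, Yusuf:2.
The largest is 2 (to Pia, Jamal, Ravi, Liam, Ursula, Eli, Jon, and Yusuf), so the eccentricity of Ben is 2.

2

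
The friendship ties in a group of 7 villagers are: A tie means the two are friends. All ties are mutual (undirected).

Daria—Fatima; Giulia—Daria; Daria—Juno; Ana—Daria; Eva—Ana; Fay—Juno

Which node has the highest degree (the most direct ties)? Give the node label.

Degrees — Ana:2, Daria:4, Eva:1, Fatima:1, Fay:1, Giulia:1, Juno:2.
The maximum is 4, attained only by Daria.

Daria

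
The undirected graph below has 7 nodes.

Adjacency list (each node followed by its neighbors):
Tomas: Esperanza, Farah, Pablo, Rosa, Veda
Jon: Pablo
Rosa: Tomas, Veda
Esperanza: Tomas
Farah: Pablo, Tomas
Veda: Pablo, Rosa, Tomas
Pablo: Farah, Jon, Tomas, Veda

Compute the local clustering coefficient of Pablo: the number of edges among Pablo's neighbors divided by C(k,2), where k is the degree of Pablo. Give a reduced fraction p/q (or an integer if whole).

1/3

Pablo's neighbors: Farah, Jon, Tomas, and Veda (k = 4).
Possible neighbor pairs: C(4,2) = 6. Edges among them: Farah–Tomas, Tomas–Veda → e = 2.
Clustering(Pablo) = 2/6 = 1/3.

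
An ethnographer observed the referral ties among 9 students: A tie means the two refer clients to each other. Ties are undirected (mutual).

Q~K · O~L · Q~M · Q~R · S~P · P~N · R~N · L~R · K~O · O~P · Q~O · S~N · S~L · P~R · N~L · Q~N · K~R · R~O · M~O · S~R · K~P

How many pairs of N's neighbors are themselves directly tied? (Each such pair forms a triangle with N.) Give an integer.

6

N's neighbors: L, P, Q, R, and S.
Neighbor pairs that are themselves tied: N–L–R; N–L–S; N–P–R; N–P–S; N–Q–R; N–R–S. Each forms one triangle with N, for 6 in total.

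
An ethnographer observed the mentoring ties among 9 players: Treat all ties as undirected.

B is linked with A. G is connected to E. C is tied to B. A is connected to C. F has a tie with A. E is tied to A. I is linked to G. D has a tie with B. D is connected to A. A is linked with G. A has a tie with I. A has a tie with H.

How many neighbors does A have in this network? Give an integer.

A is directly tied to B, C, D, E, F, G, H, and I. That is 8 neighbors, so the degree of A is 8.

8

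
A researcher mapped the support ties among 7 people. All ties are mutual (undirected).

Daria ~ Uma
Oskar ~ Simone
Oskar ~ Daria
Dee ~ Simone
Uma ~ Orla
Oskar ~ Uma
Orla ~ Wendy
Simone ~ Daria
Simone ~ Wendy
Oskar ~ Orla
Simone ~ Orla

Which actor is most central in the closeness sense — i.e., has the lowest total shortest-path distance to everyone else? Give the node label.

Simone

Farness (sum of distances to all others) for each node — Daria:9, Dee:12, Orla:8, Oskar:8, Simone:7, Uma:10, Wendy:10.
The smallest farness is 7, for Simone, so Simone has the highest closeness.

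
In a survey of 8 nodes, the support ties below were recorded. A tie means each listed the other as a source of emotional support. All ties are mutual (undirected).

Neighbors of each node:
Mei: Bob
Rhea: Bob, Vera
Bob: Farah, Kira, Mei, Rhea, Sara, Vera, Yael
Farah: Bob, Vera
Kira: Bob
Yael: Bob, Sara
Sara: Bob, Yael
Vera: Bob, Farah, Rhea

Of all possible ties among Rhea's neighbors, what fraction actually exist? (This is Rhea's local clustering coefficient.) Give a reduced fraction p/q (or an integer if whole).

1

Rhea's neighbors: Bob and Vera (k = 2).
Possible neighbor pairs: C(2,2) = 1. Edges among them: Bob–Vera → e = 1.
Clustering(Rhea) = 1/1.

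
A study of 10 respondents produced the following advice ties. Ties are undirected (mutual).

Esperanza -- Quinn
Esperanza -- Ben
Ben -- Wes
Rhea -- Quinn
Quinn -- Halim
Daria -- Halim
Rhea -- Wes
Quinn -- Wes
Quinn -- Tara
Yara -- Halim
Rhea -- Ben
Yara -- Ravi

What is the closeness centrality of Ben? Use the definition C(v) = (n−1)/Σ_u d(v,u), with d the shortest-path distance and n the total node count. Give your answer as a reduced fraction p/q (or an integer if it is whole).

3/8

Distances from Ben: Daria:4, Esperanza:1, Halim:3, Quinn:2, Ravi:5, Rhea:1, Tara:3, Wes:1, Yara:4. Sum = 24.
n = 10, so closeness = 9/24 = 3/8.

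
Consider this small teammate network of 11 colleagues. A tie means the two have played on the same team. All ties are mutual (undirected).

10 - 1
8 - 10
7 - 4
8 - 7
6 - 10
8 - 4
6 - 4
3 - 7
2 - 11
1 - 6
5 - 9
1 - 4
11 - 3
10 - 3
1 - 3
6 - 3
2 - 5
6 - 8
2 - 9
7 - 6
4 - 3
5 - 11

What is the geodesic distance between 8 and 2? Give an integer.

One shortest route is 8 – 10 – 3 – 11 – 2, which uses 4 edges, and at distance 3 from 8 we only reach {11}, which does not include 2. So d(8,2) = 4.

4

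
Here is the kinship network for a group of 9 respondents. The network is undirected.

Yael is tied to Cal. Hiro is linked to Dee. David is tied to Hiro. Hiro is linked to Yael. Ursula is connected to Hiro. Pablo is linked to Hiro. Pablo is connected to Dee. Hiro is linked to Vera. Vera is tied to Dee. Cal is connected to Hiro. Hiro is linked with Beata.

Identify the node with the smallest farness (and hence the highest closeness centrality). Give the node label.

Farness (sum of distances to all others) for each node — Beata:15, Cal:14, David:15, Dee:13, Hiro:8, Pablo:14, Ursula:15, Vera:14, Yael:14.
The smallest farness is 8, for Hiro, so Hiro has the highest closeness.

Hiro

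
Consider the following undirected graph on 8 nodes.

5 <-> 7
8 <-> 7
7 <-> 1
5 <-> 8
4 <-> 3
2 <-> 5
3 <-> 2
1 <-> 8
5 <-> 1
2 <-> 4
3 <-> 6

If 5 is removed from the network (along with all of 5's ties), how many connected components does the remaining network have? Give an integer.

Without 5, the remaining ties split the others into: {1, 7, 8}; {2, 3, 4, 6}.
That's 2 separate components.

2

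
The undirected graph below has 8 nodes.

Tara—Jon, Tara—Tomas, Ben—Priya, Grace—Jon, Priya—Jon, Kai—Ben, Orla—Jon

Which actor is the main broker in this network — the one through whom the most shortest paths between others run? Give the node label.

Unnormalized betweenness of each node: Ben:6, Grace:0, Jon:17, Kai:0, Orla:0, Priya:10, Tara:6, Tomas:0.
Jon has the largest value, 17, making it the main broker — the node through which the most shortest paths run.

Jon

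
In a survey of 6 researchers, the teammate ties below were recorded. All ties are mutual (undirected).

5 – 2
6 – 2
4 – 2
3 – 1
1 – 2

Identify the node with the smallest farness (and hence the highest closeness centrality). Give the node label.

2

Farness (sum of distances to all others) for each node — 1:8, 2:6, 3:12, 4:10, 5:10, 6:10.
The smallest farness is 6, for 2, so 2 has the highest closeness.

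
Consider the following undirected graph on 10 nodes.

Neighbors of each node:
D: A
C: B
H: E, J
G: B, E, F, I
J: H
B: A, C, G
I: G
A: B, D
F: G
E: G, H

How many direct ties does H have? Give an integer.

H is directly tied to E and J. That is 2 neighbors, so the degree of H is 2.

2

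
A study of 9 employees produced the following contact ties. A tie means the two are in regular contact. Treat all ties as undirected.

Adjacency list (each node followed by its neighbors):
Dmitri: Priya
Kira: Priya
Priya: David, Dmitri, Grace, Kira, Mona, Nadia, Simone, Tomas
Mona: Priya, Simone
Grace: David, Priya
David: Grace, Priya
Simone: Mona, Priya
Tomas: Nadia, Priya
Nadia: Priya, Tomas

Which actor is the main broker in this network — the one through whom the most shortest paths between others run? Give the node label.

Unnormalized betweenness of each node: David:0, Dmitri:0, Grace:0, Kira:0, Mona:0, Nadia:0, Priya:25, Simone:0, Tomas:0.
Priya has the largest value, 25, making it the main broker — the node through which the most shortest paths run.

Priya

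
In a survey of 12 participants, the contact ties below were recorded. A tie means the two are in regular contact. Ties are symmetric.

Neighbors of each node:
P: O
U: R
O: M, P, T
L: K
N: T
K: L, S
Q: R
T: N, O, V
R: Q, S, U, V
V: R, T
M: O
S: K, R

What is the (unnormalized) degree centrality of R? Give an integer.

R is directly tied to Q, S, U, and V. That is 4 neighbors, so the degree of R is 4.

4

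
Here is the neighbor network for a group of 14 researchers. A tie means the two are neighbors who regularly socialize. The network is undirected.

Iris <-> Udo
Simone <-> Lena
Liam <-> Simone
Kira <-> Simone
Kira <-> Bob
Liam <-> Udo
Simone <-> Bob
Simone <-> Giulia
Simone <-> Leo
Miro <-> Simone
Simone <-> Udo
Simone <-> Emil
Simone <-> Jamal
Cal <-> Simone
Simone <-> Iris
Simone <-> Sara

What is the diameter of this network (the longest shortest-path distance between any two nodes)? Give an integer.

2

Eccentricity of each node (its greatest distance to any other): Bob:2, Cal:2, Emil:2, Giulia:2, Iris:2, Jamal:2, Kira:2, Lena:2, Leo:2, Liam:2, Miro:2, Sara:2, Simone:1, Udo:2.
The maximum eccentricity is 2, realized for instance by the pair Cal–Jamal via Cal – Simone – Jamal. So the diameter is 2.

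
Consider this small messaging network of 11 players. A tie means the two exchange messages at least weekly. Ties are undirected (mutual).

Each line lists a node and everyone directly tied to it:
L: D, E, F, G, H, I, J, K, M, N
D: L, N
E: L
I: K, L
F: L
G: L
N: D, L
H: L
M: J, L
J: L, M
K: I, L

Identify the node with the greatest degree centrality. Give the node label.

Degrees — D:2, E:1, F:1, G:1, H:1, I:2, J:2, K:2, L:10, M:2, N:2.
The maximum is 10, attained only by L.

L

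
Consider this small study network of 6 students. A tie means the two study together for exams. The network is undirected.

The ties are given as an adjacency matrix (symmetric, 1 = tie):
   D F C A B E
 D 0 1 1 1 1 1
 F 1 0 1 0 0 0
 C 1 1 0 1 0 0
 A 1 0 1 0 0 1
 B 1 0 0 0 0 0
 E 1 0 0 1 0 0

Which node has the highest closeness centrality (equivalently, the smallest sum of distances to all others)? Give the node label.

D

Farness (sum of distances to all others) for each node — A:7, B:9, C:7, D:5, E:8, F:8.
The smallest farness is 5, for D, so D has the highest closeness.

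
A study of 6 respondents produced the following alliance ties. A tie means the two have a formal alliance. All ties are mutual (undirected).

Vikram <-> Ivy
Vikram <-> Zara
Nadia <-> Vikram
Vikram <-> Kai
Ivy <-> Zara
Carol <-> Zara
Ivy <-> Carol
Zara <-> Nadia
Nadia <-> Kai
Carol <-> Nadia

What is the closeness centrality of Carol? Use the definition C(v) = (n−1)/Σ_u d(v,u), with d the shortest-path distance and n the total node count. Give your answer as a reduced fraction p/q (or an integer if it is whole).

5/7

Distances from Carol: Ivy:1, Kai:2, Nadia:1, Vikram:2, Zara:1. Sum = 7.
n = 6, so closeness = 5/7.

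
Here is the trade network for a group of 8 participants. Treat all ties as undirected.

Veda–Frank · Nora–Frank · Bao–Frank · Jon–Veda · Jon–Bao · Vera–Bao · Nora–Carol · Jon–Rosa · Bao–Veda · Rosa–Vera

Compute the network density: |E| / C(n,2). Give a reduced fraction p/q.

There are 10 edges and 8 nodes, so the maximum possible is C(8,2) = 28.
Density = 10/28 = 5/14.

5/14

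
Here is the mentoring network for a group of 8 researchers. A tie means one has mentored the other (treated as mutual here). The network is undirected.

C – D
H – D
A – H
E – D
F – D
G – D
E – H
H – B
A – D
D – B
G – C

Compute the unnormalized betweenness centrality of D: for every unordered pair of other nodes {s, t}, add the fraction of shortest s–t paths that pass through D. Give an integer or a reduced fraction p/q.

31/2

Pairs whose geodesics pass through D — G–B: 1; G–F: 1; G–A: 1; G–E: 1; G–H: 1; B–F: 1; B–C: 1; B–A: 1/2; B–E: 1/2; F–C: 1; F–A: 1; F–E: 1; F–H: 1; C–A: 1 … (+3 more pairs).
All other pairs contribute 0.
Summing the contributions gives betweenness(D) = 31/2.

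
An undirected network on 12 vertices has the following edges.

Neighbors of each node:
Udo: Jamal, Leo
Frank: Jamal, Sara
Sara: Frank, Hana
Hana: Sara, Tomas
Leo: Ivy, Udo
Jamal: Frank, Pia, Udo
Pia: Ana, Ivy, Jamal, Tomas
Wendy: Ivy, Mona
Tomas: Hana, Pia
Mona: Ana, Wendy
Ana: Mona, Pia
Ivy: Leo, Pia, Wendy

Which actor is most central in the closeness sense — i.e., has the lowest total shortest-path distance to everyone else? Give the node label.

Farness (sum of distances to all others) for each node — Ana:26, Frank:28, Hana:31, Ivy:23, Jamal:22, Leo:28, Mona:32, Pia:19, Sara:34, Tomas:25, Udo:28, Wendy:30.
The smallest farness is 19, for Pia, so Pia has the highest closeness.

Pia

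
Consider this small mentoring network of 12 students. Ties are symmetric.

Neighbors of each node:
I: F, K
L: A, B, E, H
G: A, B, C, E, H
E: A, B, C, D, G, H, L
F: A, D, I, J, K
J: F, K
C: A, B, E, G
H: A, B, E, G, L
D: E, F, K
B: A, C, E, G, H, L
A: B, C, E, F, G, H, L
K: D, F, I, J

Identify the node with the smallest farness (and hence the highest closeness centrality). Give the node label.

A

Farness (sum of distances to all others) for each node — A:15, B:19, C:21, D:19, E:17, F:17, G:20, H:20, I:26, J:26, K:23, L:21.
The smallest farness is 15, for A, so A has the highest closeness.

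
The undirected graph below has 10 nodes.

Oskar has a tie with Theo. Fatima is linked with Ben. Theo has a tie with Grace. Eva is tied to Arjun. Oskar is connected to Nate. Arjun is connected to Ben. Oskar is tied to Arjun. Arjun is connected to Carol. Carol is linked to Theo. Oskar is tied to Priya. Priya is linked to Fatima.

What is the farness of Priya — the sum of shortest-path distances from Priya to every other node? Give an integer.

Distances from Priya: Arjun:2, Ben:2, Carol:3, Eva:3, Fatima:1, Grace:3, Nate:2, Oskar:1, Theo:2.
Sum = 2 + 2 + 3 + 3 + 1 + 3 + 2 + 1 + 2 = 19.

19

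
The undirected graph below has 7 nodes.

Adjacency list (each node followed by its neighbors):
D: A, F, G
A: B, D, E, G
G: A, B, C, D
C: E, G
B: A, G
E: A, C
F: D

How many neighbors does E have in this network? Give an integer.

2

E is directly tied to A and C. That is 2 neighbors, so the degree of E is 2.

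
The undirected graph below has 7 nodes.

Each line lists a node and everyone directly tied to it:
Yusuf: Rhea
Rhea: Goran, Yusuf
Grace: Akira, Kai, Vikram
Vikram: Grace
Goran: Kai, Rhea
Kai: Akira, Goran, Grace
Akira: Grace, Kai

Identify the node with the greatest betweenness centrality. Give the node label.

Kai

Unnormalized betweenness of each node: Akira:0, Goran:8, Grace:5, Kai:9, Rhea:5, Vikram:0, Yusuf:0.
Kai has the largest value, 9, making it the main broker — the node through which the most shortest paths run.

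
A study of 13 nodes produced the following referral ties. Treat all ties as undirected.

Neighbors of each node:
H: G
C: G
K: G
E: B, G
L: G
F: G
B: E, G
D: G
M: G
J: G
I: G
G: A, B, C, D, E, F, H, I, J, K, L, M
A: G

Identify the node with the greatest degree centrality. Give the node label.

Degrees — A:1, B:2, C:1, D:1, E:2, F:1, G:12, H:1, I:1, J:1, K:1, L:1, M:1.
The maximum is 12, attained only by G.

G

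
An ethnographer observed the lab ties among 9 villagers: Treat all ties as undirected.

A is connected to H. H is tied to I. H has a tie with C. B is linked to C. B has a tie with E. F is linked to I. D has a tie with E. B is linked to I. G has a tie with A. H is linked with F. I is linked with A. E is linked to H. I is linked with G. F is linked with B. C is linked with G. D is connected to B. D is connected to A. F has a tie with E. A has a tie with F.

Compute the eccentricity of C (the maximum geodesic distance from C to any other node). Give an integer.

2

Distances from C: A:2, B:1, D:2, E:2, F:2, G:1, H:1, I:2.
The largest is 2 (to I, A, F, E, and D), so the eccentricity of C is 2.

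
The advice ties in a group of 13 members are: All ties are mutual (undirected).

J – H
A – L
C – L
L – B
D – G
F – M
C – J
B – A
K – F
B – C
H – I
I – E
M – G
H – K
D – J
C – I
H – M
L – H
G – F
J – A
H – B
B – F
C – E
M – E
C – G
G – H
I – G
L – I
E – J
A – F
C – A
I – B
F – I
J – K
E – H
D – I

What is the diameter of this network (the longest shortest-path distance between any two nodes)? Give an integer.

2

Eccentricity of each node (its greatest distance to any other): A:2, B:2, C:2, D:2, E:2, F:2, G:2, H:2, I:2, J:2, K:2, L:2, M:2.
The maximum eccentricity is 2, realized for instance by the pair M–K via M – F – K. So the diameter is 2.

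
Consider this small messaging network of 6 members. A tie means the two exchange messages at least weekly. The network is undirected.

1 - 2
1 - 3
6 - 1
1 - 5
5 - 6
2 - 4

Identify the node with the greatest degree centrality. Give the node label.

1

Degrees — 1:4, 2:2, 3:1, 4:1, 5:2, 6:2.
The maximum is 4, attained only by 1.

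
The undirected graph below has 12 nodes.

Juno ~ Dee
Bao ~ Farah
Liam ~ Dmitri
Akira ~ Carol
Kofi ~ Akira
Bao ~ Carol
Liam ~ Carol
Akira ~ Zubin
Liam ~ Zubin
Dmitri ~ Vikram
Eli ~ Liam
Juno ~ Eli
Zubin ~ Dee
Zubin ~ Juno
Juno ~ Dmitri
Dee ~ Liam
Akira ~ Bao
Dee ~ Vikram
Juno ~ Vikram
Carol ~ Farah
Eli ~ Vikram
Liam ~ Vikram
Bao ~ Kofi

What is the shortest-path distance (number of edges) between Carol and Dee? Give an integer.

One shortest route is Carol – Liam – Dee, which uses 2 edges, and Carol and Dee are not directly tied, so nothing shorter exists. So d(Carol,Dee) = 2.

2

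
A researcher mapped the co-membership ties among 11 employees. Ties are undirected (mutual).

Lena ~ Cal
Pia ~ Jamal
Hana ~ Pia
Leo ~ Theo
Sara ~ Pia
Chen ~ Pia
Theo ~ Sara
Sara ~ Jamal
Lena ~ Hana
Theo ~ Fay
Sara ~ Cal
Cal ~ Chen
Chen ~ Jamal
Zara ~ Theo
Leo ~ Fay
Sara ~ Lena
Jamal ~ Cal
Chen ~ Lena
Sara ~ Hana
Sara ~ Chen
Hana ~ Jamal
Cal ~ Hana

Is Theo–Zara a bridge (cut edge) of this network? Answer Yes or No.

Yes

Without the Theo–Zara edge there is no alternate route between Theo and Zara, so the network disconnects. It is a bridge.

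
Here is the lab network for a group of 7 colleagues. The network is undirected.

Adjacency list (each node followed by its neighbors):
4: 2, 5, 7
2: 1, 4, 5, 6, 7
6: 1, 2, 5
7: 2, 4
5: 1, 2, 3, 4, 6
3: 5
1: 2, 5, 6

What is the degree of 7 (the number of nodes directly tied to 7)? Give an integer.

2

7 is directly tied to 2 and 4. That is 2 neighbors, so the degree of 7 is 2.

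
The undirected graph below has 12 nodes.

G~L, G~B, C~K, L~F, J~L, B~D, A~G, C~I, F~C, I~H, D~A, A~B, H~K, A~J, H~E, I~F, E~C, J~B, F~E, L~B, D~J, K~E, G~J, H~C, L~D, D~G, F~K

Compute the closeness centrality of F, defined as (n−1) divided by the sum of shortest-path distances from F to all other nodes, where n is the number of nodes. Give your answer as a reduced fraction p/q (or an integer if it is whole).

Distances from F: A:3, B:2, C:1, D:2, E:1, G:2, H:2, I:1, J:2, K:1, L:1. Sum = 18.
n = 12, so closeness = 11/18.

11/18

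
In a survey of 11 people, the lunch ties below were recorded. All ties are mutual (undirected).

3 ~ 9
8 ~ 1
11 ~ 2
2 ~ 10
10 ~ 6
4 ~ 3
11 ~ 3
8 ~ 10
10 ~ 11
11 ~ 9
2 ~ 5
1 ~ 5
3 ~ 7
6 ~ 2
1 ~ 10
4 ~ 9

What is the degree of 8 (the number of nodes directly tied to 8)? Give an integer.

8 is directly tied to 1 and 10. That is 2 neighbors, so the degree of 8 is 2.

2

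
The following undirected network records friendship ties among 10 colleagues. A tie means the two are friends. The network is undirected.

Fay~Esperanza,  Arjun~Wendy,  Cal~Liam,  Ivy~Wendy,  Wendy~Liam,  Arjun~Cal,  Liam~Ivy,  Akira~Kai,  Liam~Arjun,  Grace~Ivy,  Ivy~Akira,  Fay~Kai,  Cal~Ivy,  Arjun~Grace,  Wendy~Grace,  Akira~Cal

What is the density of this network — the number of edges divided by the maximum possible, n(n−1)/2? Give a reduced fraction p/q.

16/45

There are 16 edges and 10 nodes, so the maximum possible is C(10,2) = 45.
Density = 16/45.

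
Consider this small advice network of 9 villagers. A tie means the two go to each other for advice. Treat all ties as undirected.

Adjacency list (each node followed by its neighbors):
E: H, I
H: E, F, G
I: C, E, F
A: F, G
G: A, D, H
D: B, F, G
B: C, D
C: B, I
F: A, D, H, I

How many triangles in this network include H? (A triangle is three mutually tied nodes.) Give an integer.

H's neighbors are E, F, and G, but none of them are tied to each other, so no triangle contains H.

0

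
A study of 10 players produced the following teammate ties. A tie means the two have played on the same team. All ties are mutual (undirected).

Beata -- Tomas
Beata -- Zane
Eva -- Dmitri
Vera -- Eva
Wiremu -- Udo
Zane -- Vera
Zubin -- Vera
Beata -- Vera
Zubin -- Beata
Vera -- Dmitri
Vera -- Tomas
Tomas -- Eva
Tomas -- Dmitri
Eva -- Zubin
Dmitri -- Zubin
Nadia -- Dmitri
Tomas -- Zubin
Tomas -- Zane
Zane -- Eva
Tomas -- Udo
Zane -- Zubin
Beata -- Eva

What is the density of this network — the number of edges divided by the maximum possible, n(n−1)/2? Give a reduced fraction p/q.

22/45

There are 22 edges and 10 nodes, so the maximum possible is C(10,2) = 45.
Density = 22/45.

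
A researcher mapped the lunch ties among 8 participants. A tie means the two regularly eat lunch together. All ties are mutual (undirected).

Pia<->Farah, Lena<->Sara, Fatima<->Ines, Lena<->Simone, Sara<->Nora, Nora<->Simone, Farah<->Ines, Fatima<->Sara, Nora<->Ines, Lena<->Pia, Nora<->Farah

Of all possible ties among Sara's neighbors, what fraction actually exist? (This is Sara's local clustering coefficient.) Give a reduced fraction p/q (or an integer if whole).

0

Sara's neighbors: Fatima, Lena, and Nora (k = 3).
Possible neighbor pairs: C(3,2) = 3. Edges among them: none → e = 0.
Clustering(Sara) = 0/3 = 0.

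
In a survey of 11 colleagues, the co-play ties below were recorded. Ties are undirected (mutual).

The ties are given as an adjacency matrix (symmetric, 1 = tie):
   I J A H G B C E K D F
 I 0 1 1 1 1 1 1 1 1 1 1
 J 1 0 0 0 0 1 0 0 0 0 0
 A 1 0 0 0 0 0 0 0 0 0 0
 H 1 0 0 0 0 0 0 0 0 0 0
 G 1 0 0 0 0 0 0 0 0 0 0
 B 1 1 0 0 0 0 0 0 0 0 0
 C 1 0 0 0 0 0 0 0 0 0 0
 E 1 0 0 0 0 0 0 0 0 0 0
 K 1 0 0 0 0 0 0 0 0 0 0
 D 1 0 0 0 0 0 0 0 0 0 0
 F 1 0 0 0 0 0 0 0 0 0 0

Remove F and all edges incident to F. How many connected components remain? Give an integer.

1

F's neighbors (I) remain reachable from one another through other ties, so the rest of the network stays in one piece.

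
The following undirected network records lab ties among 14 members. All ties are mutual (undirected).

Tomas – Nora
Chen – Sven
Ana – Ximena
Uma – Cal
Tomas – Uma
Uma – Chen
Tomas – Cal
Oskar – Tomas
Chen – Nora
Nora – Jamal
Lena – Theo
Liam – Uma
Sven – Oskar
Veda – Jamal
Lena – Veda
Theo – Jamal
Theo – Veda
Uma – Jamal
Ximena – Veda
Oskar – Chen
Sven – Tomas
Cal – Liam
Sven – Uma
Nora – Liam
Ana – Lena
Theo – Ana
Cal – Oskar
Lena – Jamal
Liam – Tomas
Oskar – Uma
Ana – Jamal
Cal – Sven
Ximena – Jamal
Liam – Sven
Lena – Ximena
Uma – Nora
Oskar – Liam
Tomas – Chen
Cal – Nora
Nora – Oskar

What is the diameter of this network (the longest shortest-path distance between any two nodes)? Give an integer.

Eccentricity of each node (its greatest distance to any other): Ana:3, Cal:3, Chen:3, Jamal:2, Lena:3, Liam:3, Nora:2, Oskar:3, Sven:3, Theo:3, Tomas:3, Uma:2, Veda:3, Ximena:3.
The maximum eccentricity is 3, realized for instance by the pair Theo–Sven via Theo – Jamal – Uma – Sven. So the diameter is 3.

3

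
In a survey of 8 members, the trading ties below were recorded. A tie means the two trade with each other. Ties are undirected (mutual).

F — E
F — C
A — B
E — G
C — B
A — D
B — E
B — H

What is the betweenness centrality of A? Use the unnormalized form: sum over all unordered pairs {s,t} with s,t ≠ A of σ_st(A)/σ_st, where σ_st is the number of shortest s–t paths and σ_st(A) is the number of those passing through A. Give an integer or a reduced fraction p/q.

6

Pairs whose geodesics pass through A — C–D: 1; E–D: 1; D–B: 1; D–H: 1; D–G: 1; D–F: 2/2.
All other pairs contribute 0.
Summing the contributions gives betweenness(A) = 6.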